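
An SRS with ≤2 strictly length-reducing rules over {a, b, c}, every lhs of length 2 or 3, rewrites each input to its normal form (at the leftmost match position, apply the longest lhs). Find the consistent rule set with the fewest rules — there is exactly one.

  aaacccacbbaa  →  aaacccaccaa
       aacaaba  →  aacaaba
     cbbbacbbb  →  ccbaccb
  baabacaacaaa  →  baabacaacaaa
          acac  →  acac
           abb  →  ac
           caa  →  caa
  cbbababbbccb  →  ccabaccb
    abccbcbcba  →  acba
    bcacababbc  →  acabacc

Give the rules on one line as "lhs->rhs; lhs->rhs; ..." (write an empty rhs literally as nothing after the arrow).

bb->c; bc->

  | aaacccacbbaa => aaacccaccaa
  | aacaaba
  | cbbbacbbb => ccbacbbb => ccbaccb
  | baabacaacaaa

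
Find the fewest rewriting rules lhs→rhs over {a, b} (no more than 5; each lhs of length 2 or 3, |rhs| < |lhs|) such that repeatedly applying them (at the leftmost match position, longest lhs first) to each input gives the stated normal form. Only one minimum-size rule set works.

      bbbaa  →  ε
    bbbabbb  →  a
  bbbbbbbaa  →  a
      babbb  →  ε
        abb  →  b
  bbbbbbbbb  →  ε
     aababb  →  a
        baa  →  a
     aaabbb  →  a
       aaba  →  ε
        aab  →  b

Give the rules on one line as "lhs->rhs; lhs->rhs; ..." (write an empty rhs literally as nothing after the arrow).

  | bbbaa => abaa => aa => ε
  | bbbabbb => ababbb => abbb => bb => a
  | bbbbbbbaa => abbbbbaa => bbbbaa => abbaa => baa => a
  | babbb => bbb => ab => ε

aa->; ab->; ba->; bb->a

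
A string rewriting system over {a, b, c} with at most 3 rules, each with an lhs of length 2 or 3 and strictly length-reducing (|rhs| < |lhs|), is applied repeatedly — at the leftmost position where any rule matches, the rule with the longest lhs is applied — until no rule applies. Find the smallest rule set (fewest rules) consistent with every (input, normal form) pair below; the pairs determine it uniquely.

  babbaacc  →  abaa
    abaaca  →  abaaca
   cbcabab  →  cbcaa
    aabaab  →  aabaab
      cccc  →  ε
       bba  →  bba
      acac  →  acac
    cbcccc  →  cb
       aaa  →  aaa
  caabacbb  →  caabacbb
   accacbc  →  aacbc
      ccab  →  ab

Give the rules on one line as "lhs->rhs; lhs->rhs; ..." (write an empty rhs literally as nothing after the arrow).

  | babbaacc => abaacc => abaa
  | abaaca
  | cbcabab => cbcaa
  | aabaab

bab->a; cc->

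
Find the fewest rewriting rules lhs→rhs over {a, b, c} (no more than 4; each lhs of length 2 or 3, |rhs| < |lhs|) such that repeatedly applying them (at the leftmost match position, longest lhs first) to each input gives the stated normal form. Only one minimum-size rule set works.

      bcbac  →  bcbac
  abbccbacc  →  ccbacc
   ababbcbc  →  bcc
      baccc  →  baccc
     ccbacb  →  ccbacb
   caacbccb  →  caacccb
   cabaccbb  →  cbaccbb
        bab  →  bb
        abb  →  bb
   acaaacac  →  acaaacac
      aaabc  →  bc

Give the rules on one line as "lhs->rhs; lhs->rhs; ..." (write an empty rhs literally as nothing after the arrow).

  | bcbac
  | abbccbacc => bbccbacc => ccbacc
  | ababbcbc => babbcbc => bbbcbc => bcbc => bcc
  | baccc

ab->b; bbc->c; cbc->cc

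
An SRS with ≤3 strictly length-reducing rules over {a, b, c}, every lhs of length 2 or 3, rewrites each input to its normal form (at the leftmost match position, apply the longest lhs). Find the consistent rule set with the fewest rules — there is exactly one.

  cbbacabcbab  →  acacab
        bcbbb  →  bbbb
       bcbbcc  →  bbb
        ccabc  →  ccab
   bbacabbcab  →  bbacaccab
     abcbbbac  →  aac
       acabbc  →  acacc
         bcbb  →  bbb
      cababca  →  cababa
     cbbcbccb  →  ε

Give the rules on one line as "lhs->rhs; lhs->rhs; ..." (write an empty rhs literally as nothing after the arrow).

  | cbbacabcbab => acabcbab => acabbab => acacab
  | bcbbb => bbbb
  | bcbbcc => bbbcc => bbbc => bbb
  | ccabc => ccab

abb->ac; bc->b; cbb->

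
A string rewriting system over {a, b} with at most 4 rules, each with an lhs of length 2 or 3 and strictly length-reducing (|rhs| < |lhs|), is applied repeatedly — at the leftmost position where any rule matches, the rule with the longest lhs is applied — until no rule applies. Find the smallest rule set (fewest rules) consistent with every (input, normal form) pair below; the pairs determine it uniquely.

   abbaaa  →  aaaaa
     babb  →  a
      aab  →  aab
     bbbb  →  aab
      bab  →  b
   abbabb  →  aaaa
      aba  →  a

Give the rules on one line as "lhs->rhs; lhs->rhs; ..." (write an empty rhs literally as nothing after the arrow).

ba->; bb->a; bbb->aa

  | abbaaa => aaaaa
  | babb => bb => a
  | aab
  | bbbb => aab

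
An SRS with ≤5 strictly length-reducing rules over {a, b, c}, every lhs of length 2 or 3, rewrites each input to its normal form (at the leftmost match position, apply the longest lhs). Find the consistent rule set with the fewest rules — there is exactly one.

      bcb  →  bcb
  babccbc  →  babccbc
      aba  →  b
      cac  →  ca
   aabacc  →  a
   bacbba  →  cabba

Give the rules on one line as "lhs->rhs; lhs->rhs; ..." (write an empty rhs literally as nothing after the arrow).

aab->; aba->b; ac->a; bac->ca

  | bcb
  | babccbc
  | aba => b
  | cac => ca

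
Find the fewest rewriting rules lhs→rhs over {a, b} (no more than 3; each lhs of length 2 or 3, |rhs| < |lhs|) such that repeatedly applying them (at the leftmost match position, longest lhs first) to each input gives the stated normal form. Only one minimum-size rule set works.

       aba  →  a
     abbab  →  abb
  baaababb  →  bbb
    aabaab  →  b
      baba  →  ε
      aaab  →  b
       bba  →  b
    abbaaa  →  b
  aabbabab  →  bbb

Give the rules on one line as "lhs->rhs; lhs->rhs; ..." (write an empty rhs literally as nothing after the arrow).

aa->b; ba->

  | aba => a
  | abbab => abb
  | baaababb => aababb => bbabb => bbb
  | aabaab => bbaab => bab => b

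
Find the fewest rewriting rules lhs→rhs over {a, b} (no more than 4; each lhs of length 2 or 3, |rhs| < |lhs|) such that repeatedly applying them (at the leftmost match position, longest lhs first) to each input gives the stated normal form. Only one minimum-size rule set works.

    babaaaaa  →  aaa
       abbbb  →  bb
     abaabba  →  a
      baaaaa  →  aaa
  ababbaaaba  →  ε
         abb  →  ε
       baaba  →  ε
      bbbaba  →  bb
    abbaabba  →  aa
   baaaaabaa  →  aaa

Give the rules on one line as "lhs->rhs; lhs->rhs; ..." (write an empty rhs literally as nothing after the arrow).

aba->; abb->; ba->; baa->

  | babaaaaa => baaaaa => aaa
  | abbbb => bb
  | abaabba => abba => a
  | baaaaa => aaa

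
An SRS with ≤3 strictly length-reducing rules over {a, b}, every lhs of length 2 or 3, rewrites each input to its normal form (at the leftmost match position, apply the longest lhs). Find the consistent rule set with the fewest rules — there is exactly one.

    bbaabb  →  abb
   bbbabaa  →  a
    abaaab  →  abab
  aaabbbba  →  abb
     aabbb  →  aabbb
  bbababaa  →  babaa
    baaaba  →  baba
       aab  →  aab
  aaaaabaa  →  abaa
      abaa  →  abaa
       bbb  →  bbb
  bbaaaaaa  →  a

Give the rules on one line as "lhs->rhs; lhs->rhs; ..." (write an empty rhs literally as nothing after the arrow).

  | bbaabb => abb
  | bbbabaa => bbaa => a
  | abaaab => abab
  | aaabbbba => abbbba => abb

aaa->a; bba->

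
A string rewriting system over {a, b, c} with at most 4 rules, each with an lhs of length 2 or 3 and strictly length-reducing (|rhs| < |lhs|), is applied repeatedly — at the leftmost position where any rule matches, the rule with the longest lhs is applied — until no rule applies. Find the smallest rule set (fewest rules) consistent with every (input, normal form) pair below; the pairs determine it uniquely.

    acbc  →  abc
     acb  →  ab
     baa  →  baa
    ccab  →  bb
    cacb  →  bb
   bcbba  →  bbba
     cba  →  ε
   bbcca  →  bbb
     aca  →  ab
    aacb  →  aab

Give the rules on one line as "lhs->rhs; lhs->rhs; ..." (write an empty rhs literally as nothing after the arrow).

  | acbc => abc
  | acb => ab
  | baa
  | ccab => cbb => bb

ca->b; cb->b; cba->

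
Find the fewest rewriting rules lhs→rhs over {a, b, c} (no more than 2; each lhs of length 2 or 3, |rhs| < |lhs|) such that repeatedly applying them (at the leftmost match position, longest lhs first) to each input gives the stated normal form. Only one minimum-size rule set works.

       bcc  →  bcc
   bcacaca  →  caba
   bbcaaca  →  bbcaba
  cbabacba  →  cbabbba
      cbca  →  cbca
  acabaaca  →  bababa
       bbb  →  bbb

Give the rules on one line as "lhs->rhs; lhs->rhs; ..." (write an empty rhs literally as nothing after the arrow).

ac->b; bcb->ca

  | bcc
  | bcacaca => bcbaca => caaca => caba
  | bbcaaca => bbcaba
  | cbabacba => cbabbba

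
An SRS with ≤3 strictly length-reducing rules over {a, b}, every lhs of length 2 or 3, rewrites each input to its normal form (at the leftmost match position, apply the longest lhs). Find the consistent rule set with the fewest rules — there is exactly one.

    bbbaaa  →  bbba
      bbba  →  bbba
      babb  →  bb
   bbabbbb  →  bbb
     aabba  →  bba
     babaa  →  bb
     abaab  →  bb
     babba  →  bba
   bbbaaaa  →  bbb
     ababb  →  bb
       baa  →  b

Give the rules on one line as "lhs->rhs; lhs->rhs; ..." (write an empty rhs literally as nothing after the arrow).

  | bbbaaa => bbba
  | bbba
  | babb => bab => bb
  | bbabbbb => bbabbb => bbabb => bbab => bbb

aa->; ab->b; abb->ab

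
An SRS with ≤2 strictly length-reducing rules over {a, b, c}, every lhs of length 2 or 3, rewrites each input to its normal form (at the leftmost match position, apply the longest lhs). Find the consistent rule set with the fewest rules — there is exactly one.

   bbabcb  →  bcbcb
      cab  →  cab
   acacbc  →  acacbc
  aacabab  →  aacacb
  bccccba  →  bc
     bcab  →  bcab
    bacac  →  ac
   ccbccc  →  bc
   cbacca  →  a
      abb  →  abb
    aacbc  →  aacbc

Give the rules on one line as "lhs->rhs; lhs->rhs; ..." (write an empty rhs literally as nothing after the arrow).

ba->c; cc->

  | bbabcb => bcbcb
  | cab
  | acacbc
  | aacabab => aacacb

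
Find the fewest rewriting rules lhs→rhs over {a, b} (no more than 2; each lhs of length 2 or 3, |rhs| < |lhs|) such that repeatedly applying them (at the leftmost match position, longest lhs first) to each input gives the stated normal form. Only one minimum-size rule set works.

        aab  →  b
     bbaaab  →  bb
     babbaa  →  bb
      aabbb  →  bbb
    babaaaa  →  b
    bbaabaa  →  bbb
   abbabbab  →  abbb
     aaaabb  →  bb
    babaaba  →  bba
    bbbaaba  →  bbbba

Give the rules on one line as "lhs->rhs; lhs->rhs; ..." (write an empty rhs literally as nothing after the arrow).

aa->; bab->b

  | aab => b
  | bbaaab => bbab => bb
  | babbaa => bbaa => bb
  | aabbb => bbb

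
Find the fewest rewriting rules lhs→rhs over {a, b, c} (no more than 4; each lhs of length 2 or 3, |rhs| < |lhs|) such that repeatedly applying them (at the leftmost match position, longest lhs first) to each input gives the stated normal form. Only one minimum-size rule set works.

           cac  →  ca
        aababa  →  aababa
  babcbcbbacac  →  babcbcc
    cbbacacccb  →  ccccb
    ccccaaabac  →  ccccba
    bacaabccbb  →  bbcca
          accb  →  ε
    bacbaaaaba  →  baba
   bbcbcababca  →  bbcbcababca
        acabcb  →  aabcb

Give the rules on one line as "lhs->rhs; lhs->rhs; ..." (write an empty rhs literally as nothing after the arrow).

aaa->; ac->a; acb->; cbb->ca

  | cac => ca
  | aababa
  | babcbcbbacac => babcbcaacac => babcbcaaac => babcbcc
  | cbbacacccb => caacacccb => caaacccb => ccccb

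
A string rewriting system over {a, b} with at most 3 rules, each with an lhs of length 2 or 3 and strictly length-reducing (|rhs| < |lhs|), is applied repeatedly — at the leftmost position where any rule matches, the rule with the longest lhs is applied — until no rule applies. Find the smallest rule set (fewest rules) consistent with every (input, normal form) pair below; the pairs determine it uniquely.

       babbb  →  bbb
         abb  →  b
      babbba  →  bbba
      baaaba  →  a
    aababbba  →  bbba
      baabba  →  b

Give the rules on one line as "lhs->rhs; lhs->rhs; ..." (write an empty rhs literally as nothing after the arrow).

  | babbb => bbb
  | abb => b
  | babbba => bbba
  | baaaba => aaaba => aab => a

ab->; aba->b; baa->aa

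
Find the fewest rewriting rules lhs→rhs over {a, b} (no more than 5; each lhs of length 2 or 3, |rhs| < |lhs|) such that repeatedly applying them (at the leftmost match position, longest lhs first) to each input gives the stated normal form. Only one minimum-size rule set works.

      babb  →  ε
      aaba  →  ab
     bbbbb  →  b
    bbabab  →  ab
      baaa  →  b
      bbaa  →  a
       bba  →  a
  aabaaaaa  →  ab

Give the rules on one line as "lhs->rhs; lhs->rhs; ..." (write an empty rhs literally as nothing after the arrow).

aa->a; ba->b; bab->b; bb->

  | babb => bb => ε
  | aaba => aba => ab
  | bbbbb => bbb => b
  | bbabab => abab => ab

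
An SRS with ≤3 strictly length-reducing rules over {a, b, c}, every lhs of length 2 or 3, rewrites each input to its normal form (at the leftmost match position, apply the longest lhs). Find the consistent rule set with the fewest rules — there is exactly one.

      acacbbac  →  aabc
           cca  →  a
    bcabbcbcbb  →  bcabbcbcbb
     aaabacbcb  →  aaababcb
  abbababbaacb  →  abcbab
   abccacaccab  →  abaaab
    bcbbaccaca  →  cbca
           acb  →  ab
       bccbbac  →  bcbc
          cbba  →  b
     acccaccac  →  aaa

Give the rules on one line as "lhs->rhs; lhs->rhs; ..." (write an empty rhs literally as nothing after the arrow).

  | acacbbac => aacbbac => aabbac => aacbc => aabc
  | cca => a
  | bcabbcbcbb
  | aaabacbcb => aaababcb

ac->a; bba->cb; cc->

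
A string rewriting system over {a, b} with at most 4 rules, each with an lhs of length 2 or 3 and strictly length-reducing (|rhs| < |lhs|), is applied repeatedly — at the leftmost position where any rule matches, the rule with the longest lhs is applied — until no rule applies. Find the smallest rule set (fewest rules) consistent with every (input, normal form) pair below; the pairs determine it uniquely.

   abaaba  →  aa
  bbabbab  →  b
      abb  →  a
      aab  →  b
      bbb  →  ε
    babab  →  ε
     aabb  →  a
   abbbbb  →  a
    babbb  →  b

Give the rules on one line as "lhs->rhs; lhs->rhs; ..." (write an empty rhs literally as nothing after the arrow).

  | abaaba => ababa => abba => bba => aa
  | bbabbab => aabbab => abbab => bbab => aab => ab => b
  | abb => bb => a
  | aab => ab => b

ab->b; aba->ab; bb->a; bbb->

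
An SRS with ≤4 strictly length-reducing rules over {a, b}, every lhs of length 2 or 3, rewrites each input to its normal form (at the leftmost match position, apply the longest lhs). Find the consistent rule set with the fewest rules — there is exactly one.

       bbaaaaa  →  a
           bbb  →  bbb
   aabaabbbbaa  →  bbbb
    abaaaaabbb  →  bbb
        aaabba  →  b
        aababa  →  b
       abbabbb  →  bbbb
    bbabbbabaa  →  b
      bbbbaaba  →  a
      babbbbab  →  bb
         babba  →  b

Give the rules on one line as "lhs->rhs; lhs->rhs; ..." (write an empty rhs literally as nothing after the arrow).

aa->b; ba->a; baa->

  | bbaaaaa => baaa => a
  | bbb
  | aabaabbbbaa => bbaabbbbaa => bbbbbaa => bbbb
  | abaaaaabbb => aaaabbb => baabbb => bbb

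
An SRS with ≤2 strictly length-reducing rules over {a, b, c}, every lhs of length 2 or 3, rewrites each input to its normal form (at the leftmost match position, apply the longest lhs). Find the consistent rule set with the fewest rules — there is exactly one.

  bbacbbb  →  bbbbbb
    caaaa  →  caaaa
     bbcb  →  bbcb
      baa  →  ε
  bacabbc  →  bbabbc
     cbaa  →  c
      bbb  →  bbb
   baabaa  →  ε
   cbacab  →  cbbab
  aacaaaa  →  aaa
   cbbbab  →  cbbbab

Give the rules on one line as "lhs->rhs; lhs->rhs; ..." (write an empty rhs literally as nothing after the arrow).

  | bbacbbb => bbbbbb
  | caaaa
  | bbcb
  | baa => ε

ac->b; baa->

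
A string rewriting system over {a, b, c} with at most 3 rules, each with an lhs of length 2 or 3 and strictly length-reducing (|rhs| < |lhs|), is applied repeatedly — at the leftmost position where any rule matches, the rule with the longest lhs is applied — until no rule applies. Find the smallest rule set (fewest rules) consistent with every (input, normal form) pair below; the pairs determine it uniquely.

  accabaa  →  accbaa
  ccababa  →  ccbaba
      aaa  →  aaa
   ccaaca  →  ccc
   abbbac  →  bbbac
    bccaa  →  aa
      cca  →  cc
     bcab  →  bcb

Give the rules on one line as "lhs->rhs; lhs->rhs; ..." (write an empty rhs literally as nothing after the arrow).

abb->bb; bcc->; ca->c

  | accabaa => accbaa
  | ccababa => ccbaba
  | aaa
  | ccaaca => ccaca => ccca => ccc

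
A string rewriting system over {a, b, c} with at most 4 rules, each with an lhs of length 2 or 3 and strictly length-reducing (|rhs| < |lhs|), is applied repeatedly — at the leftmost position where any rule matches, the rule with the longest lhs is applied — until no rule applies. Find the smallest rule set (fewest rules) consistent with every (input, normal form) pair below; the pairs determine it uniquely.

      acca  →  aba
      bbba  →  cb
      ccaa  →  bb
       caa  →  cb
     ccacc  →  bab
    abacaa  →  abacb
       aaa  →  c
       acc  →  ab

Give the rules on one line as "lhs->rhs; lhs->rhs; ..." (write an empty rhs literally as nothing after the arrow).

  | acca => aba
  | bbba => caa => cb
  | ccaa => baa => bb
  | caa => cb

aa->b; aaa->c; bbb->ca; cc->b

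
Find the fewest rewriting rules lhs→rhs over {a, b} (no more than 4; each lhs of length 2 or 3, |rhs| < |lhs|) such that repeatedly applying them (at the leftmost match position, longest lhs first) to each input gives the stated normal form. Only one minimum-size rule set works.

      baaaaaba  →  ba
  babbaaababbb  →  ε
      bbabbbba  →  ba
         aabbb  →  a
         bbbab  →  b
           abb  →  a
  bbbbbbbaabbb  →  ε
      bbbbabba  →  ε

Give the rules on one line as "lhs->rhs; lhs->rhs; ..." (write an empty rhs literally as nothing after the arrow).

aa->; baa->a; bb->; bbb->a

  | baaaaaba => aaaaba => aaba => ba
  | babbaaababbb => baaaababbb => aaababbb => ababbb => abaa => aa => ε
  | bbabbbba => abbbba => aaba => ba
  | aabbb => bbb => a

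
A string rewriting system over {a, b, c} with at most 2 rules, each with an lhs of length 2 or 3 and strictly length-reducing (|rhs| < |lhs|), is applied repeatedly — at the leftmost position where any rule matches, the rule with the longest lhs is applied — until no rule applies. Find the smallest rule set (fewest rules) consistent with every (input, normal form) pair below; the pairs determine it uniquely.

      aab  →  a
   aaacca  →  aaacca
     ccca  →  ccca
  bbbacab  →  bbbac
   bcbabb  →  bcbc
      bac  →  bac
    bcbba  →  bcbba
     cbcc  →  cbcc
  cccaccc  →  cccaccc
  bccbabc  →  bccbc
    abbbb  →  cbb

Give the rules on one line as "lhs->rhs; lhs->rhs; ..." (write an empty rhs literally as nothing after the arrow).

ab->; abb->c

  | aab => a
  | aaacca
  | ccca
  | bbbacab => bbbac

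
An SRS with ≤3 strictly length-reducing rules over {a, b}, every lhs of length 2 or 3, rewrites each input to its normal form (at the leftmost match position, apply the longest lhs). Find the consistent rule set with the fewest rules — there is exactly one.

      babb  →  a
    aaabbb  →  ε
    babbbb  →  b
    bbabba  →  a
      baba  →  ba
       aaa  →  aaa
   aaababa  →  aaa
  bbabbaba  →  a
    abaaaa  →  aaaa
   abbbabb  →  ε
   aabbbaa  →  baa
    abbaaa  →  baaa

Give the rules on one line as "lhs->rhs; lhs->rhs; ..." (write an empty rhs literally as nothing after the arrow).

ab->; bb->a

  | babb => bb => a
  | aaabbb => aabb => ab => ε
  | babbbb => bbbb => abb => b
  | bbabba => aabba => aba => a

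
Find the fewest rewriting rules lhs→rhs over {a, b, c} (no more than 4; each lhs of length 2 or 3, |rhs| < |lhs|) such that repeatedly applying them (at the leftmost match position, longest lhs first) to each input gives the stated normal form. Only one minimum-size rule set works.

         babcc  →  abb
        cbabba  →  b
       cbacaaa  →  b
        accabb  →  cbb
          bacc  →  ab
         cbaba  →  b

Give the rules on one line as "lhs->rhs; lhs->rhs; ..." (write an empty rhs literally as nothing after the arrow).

  | babcc => abcc => abb
  | cbabba => cabba => caba => caa => cc => b
  | cbacaaa => cacaaa => cacca => caba => caa => cc => b
  | accabb => ababb => aabb => cbb

aa->c; ba->a; cc->b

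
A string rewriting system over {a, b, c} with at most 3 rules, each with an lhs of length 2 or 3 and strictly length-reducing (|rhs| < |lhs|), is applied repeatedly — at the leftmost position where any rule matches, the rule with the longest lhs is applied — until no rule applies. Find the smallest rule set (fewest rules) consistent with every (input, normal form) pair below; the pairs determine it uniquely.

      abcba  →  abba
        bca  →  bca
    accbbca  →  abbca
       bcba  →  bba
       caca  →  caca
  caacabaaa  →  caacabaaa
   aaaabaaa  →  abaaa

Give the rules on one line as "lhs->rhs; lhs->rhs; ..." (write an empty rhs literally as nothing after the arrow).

  | abcba => abba
  | bca
  | accbbca => acbbca => abbca
  | bcba => bba

aab->ab; cb->b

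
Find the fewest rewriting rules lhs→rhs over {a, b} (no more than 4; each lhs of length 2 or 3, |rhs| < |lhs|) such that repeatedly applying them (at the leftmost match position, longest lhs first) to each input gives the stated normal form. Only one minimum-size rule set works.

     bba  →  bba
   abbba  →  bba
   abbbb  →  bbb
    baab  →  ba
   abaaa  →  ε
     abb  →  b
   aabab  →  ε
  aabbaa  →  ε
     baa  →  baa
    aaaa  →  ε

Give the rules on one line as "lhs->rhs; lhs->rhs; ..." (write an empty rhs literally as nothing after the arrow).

  | bba
  | abbba => bba
  | abbbb => bbb
  | baab => ba

aaa->ab; ab->; aba->ab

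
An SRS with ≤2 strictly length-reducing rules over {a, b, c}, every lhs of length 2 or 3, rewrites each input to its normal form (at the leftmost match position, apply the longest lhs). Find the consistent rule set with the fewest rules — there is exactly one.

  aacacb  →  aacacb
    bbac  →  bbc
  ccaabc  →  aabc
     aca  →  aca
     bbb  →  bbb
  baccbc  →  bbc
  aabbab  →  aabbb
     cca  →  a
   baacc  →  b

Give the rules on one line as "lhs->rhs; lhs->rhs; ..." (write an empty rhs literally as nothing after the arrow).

  | aacacb
  | bbac => bbc
  | ccaabc => aabc
  | aca

ba->b; cc->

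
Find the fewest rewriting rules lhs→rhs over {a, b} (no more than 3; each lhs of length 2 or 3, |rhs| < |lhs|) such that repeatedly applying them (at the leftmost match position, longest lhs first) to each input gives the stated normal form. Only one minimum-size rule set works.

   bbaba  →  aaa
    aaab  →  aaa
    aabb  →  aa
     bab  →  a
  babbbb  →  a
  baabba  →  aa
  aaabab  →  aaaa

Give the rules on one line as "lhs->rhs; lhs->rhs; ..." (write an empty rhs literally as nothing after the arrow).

  | bbaba => aaba => aaa
  | aaab => aaa
  | aabb => aab => aa
  | bab => bb => a

ab->a; ba->b; bb->a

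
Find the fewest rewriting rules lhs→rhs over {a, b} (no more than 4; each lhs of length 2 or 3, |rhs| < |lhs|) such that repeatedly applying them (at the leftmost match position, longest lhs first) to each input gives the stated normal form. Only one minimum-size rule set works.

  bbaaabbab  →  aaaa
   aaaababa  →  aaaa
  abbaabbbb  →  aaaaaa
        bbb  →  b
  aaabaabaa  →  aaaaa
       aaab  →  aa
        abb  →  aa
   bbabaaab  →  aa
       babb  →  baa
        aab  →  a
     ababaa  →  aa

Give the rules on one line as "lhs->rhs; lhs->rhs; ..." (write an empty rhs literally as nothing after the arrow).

  | bbaaabbab => aaabbab => aaaaab => aaaa
  | aaaababa => aaaaba => aaaa
  | abbaabbbb => aaaabbbb => aaaaabb => aaaaaa
  | bbb => b

ab->; abb->aa; bb->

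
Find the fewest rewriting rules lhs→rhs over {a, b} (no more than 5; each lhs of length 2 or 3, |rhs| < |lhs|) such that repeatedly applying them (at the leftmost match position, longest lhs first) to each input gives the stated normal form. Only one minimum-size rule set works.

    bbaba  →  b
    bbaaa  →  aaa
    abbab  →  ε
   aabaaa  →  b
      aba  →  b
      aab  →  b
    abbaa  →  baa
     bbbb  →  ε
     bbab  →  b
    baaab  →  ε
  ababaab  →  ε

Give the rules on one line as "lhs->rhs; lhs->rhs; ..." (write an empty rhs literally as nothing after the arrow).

  | bbaba => aba => ab => b
  | bbaaa => aaa
  | abbab => bab => bb => ε
  | aabaaa => aabaa => aaba => aab => ab => b

ab->b; aba->ab; abb->b; bb->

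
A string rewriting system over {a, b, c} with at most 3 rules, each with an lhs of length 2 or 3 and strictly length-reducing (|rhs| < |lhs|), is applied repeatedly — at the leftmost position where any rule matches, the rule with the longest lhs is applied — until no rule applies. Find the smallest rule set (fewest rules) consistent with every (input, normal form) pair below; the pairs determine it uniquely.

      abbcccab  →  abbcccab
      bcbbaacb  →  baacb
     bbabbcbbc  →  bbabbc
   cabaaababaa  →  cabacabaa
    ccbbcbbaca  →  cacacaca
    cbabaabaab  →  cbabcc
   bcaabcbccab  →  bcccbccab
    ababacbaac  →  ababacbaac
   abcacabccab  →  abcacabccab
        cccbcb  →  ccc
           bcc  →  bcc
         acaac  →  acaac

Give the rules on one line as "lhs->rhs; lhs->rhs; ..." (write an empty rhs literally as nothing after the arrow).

  | abbcccab
  | bcbbaacb => baacb
  | bbabbcbbc => bbabbc
  | cabaaababaa => cabacabaa

aab->c; bcb->; cbb->ac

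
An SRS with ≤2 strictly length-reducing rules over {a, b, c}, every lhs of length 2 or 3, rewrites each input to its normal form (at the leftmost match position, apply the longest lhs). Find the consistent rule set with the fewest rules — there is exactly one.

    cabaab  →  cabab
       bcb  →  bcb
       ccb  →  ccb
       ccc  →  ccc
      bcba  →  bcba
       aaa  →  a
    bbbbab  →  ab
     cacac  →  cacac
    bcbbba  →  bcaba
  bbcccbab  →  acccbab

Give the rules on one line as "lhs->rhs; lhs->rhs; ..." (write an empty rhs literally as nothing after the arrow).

  | cabaab => cabab
  | bcb
  | ccb
  | ccc

aa->a; bb->a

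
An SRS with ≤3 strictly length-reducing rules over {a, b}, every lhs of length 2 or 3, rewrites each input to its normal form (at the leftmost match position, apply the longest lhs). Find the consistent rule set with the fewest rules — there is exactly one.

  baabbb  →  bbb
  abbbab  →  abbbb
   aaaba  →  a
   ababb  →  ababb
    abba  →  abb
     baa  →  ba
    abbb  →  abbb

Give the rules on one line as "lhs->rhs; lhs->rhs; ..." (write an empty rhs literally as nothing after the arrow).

aa->a; aab->; bba->bb

  | baabbb => bbb
  | abbbab => abbbb
  | aaaba => aaba => a
  | ababb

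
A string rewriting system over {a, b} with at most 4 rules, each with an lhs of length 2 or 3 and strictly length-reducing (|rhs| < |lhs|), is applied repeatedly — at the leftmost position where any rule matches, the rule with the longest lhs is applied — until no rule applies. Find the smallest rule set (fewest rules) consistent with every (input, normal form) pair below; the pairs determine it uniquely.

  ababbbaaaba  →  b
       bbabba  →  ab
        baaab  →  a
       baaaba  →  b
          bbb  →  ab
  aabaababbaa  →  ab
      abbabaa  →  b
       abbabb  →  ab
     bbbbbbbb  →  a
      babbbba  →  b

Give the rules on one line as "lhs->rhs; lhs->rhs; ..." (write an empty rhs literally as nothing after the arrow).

  | ababbbaaaba => abbbbaaaba => aabbaaaba => bbbaaaba => abaaaba => abaaba => ababa => abba => aaa => ba => b
  | bbabba => aabba => bbba => aba => ab
  | baaab => baab => bab => bb => a
  | baaaba => baaba => baba => bba => aa => b

aa->b; ba->b; bb->a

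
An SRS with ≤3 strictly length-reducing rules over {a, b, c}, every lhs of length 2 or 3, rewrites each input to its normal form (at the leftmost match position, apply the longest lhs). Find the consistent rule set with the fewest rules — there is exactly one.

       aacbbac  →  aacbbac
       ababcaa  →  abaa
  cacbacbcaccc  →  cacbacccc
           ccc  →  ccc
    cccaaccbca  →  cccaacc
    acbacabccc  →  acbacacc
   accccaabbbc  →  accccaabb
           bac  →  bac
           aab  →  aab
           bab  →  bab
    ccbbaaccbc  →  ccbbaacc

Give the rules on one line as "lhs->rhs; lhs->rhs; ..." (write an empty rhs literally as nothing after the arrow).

  | aacbbac
  | ababcaa => abaa
  | cacbacbcaccc => cacbacccc
  | ccc

bc->; bca->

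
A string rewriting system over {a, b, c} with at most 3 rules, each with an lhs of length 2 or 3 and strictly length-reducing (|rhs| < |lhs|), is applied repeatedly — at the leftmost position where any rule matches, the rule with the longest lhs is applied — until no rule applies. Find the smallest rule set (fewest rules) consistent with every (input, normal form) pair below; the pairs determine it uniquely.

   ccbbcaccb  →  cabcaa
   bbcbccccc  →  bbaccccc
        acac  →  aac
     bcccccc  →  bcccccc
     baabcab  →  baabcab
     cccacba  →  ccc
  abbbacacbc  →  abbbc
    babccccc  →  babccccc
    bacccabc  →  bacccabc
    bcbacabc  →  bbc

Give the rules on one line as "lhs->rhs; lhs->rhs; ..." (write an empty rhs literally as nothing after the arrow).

  | ccbbcaccb => cabcaccb => cabcaca => cabcaa
  | bbcbccccc => bbaccccc
  | acac => aac
  | bcccccc

aaa->; aca->aa; cb->a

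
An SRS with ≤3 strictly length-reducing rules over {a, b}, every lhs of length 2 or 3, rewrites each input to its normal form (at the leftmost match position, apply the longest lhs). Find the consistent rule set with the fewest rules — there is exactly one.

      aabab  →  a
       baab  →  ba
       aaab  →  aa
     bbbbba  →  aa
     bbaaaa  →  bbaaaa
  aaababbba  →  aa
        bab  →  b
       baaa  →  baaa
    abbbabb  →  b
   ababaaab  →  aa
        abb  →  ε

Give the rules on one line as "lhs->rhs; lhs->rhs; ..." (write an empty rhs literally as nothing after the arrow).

ab->; abb->; bbb->aa

  | aabab => aab => a
  | baab => ba
  | aaab => aa
  | bbbbba => aabba => aa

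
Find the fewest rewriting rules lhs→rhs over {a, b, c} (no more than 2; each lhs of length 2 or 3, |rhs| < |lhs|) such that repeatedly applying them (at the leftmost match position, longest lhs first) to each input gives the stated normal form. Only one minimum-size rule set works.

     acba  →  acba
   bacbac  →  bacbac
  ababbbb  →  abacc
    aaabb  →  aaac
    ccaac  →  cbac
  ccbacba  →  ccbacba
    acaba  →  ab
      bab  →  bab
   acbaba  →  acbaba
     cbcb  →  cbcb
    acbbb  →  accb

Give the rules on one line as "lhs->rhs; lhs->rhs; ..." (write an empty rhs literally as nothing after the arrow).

bb->c; ca->b

  | acba
  | bacbac
  | ababbbb => abacbb => abacc
  | aaabb => aaac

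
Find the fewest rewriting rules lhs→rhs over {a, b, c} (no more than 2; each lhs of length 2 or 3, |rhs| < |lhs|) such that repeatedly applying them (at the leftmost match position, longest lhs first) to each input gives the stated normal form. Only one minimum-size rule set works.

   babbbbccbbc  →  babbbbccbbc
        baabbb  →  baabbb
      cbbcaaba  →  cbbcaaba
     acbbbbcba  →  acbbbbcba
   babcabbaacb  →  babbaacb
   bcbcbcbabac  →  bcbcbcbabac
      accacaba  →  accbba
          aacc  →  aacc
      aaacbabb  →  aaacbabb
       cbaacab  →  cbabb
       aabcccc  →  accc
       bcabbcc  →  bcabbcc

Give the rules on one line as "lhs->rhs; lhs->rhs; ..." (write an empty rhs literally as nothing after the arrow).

  | babbbbccbbc
  | baabbb
  | cbbcaaba
  | acbbbbcba

abc->; aca->b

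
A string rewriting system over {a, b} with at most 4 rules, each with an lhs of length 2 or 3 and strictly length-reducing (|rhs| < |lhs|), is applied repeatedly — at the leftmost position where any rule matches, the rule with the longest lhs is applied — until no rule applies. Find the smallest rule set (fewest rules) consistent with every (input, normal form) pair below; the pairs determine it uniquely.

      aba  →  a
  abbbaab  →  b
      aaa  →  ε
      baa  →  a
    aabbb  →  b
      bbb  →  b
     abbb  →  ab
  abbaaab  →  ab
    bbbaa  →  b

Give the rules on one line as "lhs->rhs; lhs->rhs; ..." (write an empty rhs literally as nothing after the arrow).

  | aba => a
  | abbbaab => abbaab => aaab => bab => b
  | aaa => ba => ε
  | baa => a

aa->b; ba->; bb->b; bba->a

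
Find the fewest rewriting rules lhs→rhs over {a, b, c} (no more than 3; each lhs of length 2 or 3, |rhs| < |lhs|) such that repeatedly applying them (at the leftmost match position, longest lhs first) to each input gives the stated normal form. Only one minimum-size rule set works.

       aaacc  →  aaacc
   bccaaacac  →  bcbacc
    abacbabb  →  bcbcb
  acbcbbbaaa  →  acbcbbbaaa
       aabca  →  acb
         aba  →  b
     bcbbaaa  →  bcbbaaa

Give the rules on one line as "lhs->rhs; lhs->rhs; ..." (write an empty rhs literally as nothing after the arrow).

  | aaacc
  | bccaaacac => bcbaacac => bcbaabc => bcbacc
  | abacbabb => cacbabb => bcbabb => bcbcb
  | acbcbbbaaa

ab->c; ca->b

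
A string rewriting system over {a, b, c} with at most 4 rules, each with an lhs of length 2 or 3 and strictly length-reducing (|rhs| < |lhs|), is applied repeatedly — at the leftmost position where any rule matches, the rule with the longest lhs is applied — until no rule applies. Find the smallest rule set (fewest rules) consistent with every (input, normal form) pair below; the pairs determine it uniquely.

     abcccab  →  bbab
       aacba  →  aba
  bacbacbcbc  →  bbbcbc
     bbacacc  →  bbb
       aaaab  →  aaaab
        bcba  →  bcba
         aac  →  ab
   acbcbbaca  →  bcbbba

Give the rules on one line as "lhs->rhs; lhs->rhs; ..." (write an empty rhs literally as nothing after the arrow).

ac->b; acb->b; acc->; bcc->ca

  | abcccab => acacab => bacab => bbab
  | aacba => aba
  | bacbacbcbc => bbacbcbc => bbbcbc
  | bbacacc => bbbacc => bbb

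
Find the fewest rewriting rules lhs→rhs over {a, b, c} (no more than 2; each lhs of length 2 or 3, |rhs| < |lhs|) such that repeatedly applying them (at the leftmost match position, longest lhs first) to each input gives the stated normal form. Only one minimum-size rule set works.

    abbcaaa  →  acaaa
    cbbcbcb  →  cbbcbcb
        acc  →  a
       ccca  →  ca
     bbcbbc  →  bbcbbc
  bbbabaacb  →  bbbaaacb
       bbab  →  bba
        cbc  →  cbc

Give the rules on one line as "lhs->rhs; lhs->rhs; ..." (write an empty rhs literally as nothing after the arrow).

  | abbcaaa => abcaaa => acaaa
  | cbbcbcb
  | acc => a
  | ccca => ca

ab->a; cc->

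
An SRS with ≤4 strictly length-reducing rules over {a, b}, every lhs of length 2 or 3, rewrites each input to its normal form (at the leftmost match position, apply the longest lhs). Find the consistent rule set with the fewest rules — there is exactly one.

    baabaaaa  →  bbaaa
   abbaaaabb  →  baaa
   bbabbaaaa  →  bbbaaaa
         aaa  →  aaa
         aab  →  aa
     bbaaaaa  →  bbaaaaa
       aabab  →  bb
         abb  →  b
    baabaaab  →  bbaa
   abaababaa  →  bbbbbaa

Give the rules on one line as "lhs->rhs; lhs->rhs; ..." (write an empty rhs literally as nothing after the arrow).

ab->a; aba->bb; abb->b

  | baabaaaa => babbaaa => bbaaa
  | abbaaaabb => baaaabb => baaab => baaa
  | bbabbaaaa => bbbaaaa
  | aaa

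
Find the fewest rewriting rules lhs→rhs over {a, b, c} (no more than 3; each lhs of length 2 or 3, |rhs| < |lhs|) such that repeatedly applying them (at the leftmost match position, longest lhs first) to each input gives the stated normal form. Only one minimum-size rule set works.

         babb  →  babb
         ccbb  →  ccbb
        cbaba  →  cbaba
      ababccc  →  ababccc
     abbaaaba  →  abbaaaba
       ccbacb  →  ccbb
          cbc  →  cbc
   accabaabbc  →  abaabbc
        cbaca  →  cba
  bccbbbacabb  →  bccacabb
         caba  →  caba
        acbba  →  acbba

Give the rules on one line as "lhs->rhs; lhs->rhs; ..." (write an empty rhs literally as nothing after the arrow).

acc->; bac->b; bbb->

  | babb
  | ccbb
  | cbaba
  | ababccc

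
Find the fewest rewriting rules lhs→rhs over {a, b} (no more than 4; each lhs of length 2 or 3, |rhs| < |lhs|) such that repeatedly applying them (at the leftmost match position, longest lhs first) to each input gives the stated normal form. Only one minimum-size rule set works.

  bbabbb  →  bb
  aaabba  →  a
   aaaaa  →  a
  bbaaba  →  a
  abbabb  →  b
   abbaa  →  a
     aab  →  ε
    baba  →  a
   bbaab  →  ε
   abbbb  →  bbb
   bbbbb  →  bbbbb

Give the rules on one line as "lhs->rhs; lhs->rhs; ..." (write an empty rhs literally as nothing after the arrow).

aa->a; ab->; ba->a

  | bbabbb => babbb => abbb => bb
  | aaabba => aabba => abba => ba => a
  | aaaaa => aaaa => aaa => aa => a
  | bbaaba => baaba => aaba => aba => a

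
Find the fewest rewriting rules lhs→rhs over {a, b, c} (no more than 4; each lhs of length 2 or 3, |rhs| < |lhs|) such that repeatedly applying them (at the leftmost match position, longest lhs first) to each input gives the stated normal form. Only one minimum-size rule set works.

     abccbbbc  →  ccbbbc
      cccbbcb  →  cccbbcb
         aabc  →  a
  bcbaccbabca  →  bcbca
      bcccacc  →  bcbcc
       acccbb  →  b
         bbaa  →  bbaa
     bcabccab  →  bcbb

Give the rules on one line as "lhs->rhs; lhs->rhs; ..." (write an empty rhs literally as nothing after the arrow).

ab->; ac->a; cca->b

  | abccbbbc => ccbbbc
  | cccbbcb
  | aabc => ac => a
  | bcbaccbabca => bcbacbabca => bcbababca => bcbabca => bcbca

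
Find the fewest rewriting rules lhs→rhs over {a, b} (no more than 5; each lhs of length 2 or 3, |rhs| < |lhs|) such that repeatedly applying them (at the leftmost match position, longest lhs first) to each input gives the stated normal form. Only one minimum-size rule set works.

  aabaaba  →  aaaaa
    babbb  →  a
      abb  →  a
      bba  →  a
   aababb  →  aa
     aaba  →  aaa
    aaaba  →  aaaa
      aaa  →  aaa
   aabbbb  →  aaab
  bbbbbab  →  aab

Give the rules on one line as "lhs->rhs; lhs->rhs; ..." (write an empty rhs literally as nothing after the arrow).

ba->a; bab->b; bb->; bbb->a

  | aabaaba => aaaaba => aaaaa
  | babbb => bbb => a
  | abb => a
  | bba => a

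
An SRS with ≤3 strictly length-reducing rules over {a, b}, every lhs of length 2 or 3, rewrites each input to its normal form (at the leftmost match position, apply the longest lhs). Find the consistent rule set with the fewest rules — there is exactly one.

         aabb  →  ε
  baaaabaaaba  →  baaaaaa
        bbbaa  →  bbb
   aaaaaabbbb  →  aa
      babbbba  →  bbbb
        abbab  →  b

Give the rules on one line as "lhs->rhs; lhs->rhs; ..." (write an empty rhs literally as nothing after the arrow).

  | aabb => ab => ε
  | baaaabaaaba => baaaaaaba => baaaaaa
  | bbbaa => bbba => bbb
  | aaaaaabbbb => aaaaabbb => aaaabb => aaab => aa

ab->; bba->bb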